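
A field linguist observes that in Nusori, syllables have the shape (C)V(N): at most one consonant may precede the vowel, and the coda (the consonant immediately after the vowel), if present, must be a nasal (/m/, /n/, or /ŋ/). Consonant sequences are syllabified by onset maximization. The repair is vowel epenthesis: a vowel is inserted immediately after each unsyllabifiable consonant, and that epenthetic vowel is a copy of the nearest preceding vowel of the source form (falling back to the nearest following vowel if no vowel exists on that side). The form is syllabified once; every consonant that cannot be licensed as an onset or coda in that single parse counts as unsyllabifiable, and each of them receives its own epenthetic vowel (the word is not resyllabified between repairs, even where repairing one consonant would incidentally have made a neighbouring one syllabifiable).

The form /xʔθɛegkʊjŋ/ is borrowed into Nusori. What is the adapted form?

xɛʔɛθɛegekʊjʊŋʊ

Under (C)V(N), the unsyllabifiable consonants are /x/, /ʔ/, /g/, /j/, /ŋ/ (only a nasal (/m/, /n/, or /ŋ/) is licensed in coda position; onsets are limited to one consonant).
Inserting the epenthetic vowel yields /x/ → /xɛ/, /ʔ/ → /ʔɛ/, /g/ → /ge/, /j/ → /jʊ/, /ŋ/ → /ŋʊ/.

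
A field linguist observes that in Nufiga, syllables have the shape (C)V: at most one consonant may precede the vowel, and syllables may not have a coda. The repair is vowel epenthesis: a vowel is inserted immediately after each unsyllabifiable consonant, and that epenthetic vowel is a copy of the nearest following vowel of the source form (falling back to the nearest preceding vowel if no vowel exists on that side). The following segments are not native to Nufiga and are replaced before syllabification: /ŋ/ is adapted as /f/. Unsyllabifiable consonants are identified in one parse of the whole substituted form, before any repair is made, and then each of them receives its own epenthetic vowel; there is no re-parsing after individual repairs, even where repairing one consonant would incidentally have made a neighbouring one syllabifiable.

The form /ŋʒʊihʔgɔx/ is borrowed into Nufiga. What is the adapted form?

Substitution: /ŋ/ → /f/, giving /fʒʊihʔgɔx/.
Under (C)V, the unsyllabifiable consonants are /f/, /h/, /ʔ/, /x/ (no codas are permitted; onsets are limited to one consonant).
Inserting the epenthetic vowel yields /f/ → /fʊ/, /h/ → /hɔ/, /ʔ/ → /ʔɔ/, /x/ → /xɔ/.

fʊʒʊihɔʔɔgɔxɔ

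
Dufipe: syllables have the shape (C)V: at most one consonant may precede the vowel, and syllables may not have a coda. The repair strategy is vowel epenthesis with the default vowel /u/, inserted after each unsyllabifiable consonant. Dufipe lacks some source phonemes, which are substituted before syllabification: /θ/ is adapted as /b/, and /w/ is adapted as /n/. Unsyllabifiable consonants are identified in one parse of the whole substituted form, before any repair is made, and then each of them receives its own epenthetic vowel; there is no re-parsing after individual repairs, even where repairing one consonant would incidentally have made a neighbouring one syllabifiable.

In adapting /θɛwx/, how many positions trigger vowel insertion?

2

After substitution the input is /bɛnx/.
The unsyllabifiable consonants are /n/, /x/; each receives one epenthetic vowel.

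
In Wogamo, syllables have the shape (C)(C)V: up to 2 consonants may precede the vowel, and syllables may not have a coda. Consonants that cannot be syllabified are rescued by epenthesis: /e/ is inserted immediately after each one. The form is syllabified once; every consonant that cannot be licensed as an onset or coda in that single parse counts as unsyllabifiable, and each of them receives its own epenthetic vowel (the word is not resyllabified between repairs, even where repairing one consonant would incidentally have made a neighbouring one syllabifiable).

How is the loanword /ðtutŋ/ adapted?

Syllabifying with onset maximization leaves /t/, /ŋ/ stranded (no codas are permitted; onsets may contain at most 2 consonants).
Each unlicensed consonant becomes the onset of a new syllable: /t/ → /te/, /ŋ/ → /ŋe/.

ðtuteŋe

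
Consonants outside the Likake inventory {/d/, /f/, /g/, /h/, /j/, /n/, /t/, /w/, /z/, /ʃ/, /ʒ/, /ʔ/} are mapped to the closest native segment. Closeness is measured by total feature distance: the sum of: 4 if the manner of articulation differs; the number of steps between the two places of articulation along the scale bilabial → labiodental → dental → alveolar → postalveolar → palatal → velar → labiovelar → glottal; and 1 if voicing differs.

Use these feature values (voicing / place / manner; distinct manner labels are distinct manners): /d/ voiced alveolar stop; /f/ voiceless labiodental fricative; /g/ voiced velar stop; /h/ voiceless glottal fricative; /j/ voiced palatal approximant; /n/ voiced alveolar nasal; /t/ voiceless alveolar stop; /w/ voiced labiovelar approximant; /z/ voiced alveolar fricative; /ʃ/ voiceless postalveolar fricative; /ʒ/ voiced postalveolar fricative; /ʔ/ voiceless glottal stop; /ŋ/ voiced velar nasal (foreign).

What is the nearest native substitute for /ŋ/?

/n/ is closest: same manner (nasal), place distance 3 (velar→alveolar), same voicing; total 3. Next closest is /g/ at distance 4.

n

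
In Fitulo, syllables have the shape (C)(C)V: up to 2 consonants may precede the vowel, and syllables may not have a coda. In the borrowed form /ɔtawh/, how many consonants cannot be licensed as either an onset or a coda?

2

Syllabifying with onset maximization leaves /w/, /h/ stranded (no codas are permitted; onsets may contain at most 2 consonants).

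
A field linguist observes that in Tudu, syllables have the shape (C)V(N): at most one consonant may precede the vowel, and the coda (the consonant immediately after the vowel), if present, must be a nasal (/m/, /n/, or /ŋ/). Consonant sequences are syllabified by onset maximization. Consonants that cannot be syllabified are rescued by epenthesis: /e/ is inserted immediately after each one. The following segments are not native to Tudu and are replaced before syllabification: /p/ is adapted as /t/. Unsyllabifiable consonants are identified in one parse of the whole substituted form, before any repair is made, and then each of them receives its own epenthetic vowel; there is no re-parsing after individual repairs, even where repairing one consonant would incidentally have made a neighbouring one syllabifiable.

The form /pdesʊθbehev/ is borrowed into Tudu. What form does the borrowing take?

Substitution: /p/ → /t/, giving /tdesʊθbehev/.
Syllabifying with onset maximization leaves /t/, /θ/, /v/ stranded (only a nasal (/m/, /n/, or /ŋ/) is licensed in coda position; onsets are limited to one consonant).
Each unlicensed consonant becomes the onset of a new syllable: /t/ → /te/, /θ/ → /θe/, /v/ → /ve/.

tedesʊθebeheve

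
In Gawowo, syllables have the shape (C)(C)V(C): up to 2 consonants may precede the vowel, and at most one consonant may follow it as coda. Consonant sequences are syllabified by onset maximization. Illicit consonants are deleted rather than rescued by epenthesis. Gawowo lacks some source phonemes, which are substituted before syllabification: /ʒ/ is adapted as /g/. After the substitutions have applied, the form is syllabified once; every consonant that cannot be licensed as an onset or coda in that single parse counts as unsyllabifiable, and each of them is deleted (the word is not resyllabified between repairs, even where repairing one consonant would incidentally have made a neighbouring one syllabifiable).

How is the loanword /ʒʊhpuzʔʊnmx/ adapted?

gʊhpuzʔʊn

Substitution: /ʒ/ → /g/, giving /gʊhpuzʔʊnmx/.
The consonants /m/, /x/ cannot be parsed into a legal (C)(C)V(C) syllable (at most one coda consonant is licensed; onsets may contain at most 2 consonants).
Deletion applies to /m/, /x/.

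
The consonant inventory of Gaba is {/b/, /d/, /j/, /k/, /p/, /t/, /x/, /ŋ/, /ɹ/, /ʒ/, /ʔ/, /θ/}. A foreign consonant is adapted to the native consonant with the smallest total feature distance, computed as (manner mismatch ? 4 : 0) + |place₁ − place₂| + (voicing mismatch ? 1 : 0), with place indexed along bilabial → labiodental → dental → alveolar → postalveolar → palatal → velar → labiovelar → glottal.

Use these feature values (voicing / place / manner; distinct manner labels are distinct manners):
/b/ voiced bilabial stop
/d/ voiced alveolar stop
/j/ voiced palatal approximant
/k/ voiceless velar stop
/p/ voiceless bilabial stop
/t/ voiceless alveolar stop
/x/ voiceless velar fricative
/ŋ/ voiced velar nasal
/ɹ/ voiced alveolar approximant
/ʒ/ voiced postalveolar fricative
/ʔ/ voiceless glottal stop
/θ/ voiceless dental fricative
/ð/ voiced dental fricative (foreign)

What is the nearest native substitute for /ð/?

θ

/θ/ is closest: same manner (fricative), place distance 0 (dental→dental), voicing differs (+1); total 1. Next closest is /ʒ/ at distance 2.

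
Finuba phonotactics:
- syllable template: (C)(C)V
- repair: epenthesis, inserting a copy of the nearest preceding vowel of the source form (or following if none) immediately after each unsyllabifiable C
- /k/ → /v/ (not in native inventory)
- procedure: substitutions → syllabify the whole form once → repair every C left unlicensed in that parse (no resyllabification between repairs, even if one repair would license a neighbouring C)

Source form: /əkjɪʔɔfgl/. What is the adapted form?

əvjɪʔɔfɔgɔlɔ

Substitution: /k/ → /v/, giving /əvjɪʔɔfgl/.
The consonants /f/, /g/, /l/ cannot be parsed into a legal (C)(C)V syllable (no codas are permitted; onsets may contain at most 2 consonants).
Inserting the epenthetic vowel yields /f/ → /fɔ/, /g/ → /gɔ/, /l/ → /lɔ/.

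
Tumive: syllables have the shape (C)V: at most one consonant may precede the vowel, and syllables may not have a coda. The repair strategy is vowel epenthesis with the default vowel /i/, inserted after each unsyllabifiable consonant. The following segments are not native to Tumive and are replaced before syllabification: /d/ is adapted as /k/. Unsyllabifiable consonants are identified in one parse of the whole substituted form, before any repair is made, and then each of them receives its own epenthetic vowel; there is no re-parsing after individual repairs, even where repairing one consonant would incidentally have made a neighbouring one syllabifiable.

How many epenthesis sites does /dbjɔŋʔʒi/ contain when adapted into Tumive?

4

After substitution the input is /kbjɔŋʔʒi/.
The unsyllabifiable consonants are /k/, /b/, /ŋ/, /ʔ/; each receives one epenthetic vowel.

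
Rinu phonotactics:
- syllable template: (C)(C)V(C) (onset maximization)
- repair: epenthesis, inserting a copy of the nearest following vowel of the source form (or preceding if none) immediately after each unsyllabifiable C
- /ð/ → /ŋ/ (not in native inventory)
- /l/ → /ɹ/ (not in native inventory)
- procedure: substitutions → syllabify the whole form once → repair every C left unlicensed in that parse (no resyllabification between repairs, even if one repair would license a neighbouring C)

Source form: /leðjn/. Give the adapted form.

ɹeŋjene

Substitution: /l/ → /ɹ/, /ð/ → /ŋ/, giving /ɹeŋjn/.
Syllabifying with onset maximization leaves /j/, /n/ stranded (at most one coda consonant is licensed; onsets may contain at most 2 consonants).
Each unlicensed consonant becomes the onset of a new syllable: /j/ → /je/, /n/ → /ne/.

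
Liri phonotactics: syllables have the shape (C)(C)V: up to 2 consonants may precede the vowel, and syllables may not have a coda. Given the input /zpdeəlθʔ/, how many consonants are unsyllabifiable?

Under (C)(C)V, the unsyllabifiable consonants are /z/, /l/, /θ/, /ʔ/ (no codas are permitted; onsets may contain at most 2 consonants).

4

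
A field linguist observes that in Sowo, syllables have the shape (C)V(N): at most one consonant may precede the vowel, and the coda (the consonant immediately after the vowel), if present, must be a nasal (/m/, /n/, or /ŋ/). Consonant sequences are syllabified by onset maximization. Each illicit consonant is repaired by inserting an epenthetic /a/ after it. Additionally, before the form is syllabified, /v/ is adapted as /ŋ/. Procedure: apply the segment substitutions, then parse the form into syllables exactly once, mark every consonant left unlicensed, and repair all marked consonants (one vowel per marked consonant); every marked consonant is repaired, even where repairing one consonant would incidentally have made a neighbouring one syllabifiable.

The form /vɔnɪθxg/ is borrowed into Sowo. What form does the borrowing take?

ŋɔnɪθaxaga

Substitution: /v/ → /ŋ/, giving /ŋɔnɪθxg/.
The consonants /θ/, /x/, /g/ cannot be parsed into a legal (C)V(N) syllable (only a nasal (/m/, /n/, or /ŋ/) is licensed in coda position; onsets are limited to one consonant).
Inserting the epenthetic vowel yields /θ/ → /θa/, /x/ → /xa/, /g/ → /ga/.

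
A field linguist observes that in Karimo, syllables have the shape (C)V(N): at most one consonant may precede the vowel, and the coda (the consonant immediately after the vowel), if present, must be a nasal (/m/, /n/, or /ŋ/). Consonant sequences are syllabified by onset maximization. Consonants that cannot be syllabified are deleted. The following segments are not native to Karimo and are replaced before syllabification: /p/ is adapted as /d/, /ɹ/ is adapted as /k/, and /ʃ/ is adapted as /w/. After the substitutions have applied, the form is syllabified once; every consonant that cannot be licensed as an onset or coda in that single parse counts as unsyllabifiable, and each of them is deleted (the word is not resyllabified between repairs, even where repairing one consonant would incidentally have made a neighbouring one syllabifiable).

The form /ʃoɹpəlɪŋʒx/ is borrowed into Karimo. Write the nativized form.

Substitution: /ʃ/ → /w/, /ɹ/ → /k/, /p/ → /d/, giving /wokdəlɪŋʒx/.
Syllabifying with onset maximization leaves /k/, /ʒ/, /x/ stranded (only a nasal (/m/, /n/, or /ŋ/) is licensed in coda position; onsets are limited to one consonant).
Deleting the stranded consonants removes /k/, /ʒ/, /x/.

wodəlɪŋ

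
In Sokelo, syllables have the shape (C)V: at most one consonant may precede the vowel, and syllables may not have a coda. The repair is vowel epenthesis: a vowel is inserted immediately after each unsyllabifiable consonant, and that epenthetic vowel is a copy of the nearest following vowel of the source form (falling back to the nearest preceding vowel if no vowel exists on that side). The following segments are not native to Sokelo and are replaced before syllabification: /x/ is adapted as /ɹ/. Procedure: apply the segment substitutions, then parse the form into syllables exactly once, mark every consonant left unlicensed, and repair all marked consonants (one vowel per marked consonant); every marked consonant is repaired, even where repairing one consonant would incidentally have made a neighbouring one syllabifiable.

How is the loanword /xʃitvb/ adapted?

ɹiʃitivibi

Substitution: /x/ → /ɹ/, giving /ɹʃitvb/.
Under (C)V, the unsyllabifiable consonants are /ɹ/, /t/, /v/, /b/ (no codas are permitted; onsets are limited to one consonant).
Each unlicensed consonant becomes the onset of a new syllable: /ɹ/ → /ɹi/, /t/ → /ti/, /v/ → /vi/, /b/ → /bi/.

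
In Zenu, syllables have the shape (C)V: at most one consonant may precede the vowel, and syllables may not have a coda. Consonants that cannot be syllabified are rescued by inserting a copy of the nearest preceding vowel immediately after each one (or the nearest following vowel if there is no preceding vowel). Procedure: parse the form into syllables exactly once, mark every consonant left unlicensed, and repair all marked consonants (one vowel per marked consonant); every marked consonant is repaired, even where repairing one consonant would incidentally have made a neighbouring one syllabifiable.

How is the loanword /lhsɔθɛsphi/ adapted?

lɔhɔsɔθɛsɛpɛhi

Under (C)V, the unsyllabifiable consonants are /l/, /h/, /s/, /p/ (no codas are permitted; onsets are limited to one consonant).
Inserting the epenthetic vowel yields /l/ → /lɔ/, /h/ → /hɔ/, /s/ → /sɛ/, /p/ → /pɛ/.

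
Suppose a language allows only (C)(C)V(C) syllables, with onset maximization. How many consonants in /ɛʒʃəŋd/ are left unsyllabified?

The consonants /d/ cannot be parsed into a legal (C)(C)V(C) syllable (at most one coda consonant is licensed; onsets may contain at most 2 consonants).

1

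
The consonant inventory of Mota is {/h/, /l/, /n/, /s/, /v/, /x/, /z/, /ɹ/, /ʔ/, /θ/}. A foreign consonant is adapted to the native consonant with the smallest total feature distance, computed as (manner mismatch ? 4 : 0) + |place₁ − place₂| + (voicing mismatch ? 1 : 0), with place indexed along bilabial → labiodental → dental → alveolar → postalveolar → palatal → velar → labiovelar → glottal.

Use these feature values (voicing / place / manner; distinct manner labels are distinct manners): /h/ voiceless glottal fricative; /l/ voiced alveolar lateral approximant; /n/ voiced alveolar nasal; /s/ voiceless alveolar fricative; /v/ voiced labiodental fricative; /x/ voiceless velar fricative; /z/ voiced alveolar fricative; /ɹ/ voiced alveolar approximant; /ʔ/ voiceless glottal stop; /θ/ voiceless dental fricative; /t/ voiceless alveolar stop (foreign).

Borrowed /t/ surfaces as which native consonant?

/s/ is closest: manner differs (stop→fricative, +4), place distance 0 (alveolar→alveolar), same voicing; total 4. Next closest is /l/ at distance 5.

s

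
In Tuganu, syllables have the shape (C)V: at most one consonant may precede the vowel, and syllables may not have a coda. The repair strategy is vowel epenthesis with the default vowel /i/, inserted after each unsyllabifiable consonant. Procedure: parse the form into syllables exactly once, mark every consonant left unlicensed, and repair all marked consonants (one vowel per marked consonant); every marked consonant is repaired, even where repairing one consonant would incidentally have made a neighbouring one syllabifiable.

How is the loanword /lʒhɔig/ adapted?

liʒihɔigi

The consonants /l/, /ʒ/, /g/ cannot be parsed into a legal (C)V syllable (no codas are permitted; onsets are limited to one consonant).
Epenthesis after each stranded consonant: /l/ → /li/, /ʒ/ → /ʒi/, /g/ → /gi/.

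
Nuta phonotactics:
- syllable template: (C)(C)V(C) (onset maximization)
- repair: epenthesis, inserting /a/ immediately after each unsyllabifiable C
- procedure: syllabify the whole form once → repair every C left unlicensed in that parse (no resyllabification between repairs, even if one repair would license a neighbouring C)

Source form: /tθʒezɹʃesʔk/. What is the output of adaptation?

The consonants /t/, /ʔ/, /k/ cannot be parsed into a legal (C)(C)V(C) syllable (at most one coda consonant is licensed; onsets may contain at most 2 consonants).
Inserting the epenthetic vowel yields /t/ → /ta/, /ʔ/ → /ʔa/, /k/ → /ka/.

taθʒezɹʃesʔaka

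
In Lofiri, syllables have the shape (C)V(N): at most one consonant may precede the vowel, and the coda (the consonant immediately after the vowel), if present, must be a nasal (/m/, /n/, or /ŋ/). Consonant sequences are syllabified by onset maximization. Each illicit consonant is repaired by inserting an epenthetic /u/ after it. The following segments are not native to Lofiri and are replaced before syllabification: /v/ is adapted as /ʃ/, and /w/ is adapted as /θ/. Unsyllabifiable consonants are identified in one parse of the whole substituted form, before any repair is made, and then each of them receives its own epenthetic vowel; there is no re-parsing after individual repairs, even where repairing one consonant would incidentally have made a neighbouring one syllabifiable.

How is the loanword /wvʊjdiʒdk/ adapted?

Substitution: /w/ → /θ/, /v/ → /ʃ/, giving /θʃʊjdiʒdk/.
The consonants /θ/, /j/, /ʒ/, /d/, /k/ cannot be parsed into a legal (C)V(N) syllable (only a nasal (/m/, /n/, or /ŋ/) is licensed in coda position; onsets are limited to one consonant).
Inserting the epenthetic vowel yields /θ/ → /θu/, /j/ → /ju/, /ʒ/ → /ʒu/, /d/ → /du/, /k/ → /ku/.

θuʃʊjudiʒuduku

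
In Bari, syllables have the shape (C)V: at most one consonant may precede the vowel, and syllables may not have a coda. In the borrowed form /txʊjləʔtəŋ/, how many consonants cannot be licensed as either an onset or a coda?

Syllabifying with onset maximization leaves /t/, /j/, /ʔ/, /ŋ/ stranded (no codas are permitted; onsets are limited to one consonant).

4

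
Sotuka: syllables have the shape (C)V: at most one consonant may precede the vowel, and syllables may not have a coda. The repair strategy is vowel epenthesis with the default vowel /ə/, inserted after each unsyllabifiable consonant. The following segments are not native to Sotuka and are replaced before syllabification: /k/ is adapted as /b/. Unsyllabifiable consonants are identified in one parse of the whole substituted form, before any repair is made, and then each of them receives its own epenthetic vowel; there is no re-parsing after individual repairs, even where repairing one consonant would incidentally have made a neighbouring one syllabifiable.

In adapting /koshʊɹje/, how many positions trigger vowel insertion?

2

After substitution the input is /boshʊɹje/.
The unsyllabifiable consonants are /s/, /ɹ/; each receives one epenthetic vowel.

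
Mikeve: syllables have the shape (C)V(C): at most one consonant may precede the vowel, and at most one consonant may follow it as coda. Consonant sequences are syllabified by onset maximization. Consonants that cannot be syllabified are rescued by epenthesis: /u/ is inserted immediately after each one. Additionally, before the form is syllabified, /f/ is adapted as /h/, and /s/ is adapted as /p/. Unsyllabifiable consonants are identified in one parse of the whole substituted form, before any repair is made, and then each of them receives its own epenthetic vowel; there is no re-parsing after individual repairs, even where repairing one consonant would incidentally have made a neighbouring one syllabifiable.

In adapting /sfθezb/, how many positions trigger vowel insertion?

After substitution the input is /phθezb/.
The unsyllabifiable consonants are /p/, /h/, /b/; each receives one epenthetic vowel.

3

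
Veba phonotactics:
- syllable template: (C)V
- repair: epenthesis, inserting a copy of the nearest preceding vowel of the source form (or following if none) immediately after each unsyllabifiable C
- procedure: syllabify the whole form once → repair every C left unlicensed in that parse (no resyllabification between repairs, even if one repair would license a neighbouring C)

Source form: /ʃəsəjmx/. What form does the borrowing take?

ʃəsəjəməxə

The consonants /j/, /m/, /x/ cannot be parsed into a legal (C)V syllable (no codas are permitted; onsets are limited to one consonant).
Inserting the epenthetic vowel yields /j/ → /jə/, /m/ → /mə/, /x/ → /xə/.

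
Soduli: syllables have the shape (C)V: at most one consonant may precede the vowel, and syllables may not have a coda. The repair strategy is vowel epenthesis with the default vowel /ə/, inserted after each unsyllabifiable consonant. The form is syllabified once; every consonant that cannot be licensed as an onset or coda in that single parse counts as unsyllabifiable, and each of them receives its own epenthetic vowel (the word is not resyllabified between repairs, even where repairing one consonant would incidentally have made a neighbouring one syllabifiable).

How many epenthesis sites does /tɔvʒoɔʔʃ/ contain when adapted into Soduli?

The unsyllabifiable consonants are /v/, /ʔ/, /ʃ/; each receives one epenthetic vowel.

3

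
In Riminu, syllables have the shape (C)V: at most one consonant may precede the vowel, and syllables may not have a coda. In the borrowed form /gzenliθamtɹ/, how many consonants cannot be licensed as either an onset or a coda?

5

The consonants /g/, /n/, /m/, /t/, /ɹ/ cannot be parsed into a legal (C)V syllable (no codas are permitted; onsets are limited to one consonant).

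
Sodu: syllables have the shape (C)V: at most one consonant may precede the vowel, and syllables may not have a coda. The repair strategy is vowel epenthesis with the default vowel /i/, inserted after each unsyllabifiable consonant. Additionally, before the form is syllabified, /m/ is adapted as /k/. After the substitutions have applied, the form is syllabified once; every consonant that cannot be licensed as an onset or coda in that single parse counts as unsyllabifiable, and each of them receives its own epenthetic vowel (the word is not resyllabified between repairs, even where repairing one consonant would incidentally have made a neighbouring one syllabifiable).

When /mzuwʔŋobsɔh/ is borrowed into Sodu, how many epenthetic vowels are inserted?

After substitution the input is /kzuwʔŋobsɔh/.
The unsyllabifiable consonants are /k/, /w/, /ʔ/, /b/, /h/; each receives one epenthetic vowel.

5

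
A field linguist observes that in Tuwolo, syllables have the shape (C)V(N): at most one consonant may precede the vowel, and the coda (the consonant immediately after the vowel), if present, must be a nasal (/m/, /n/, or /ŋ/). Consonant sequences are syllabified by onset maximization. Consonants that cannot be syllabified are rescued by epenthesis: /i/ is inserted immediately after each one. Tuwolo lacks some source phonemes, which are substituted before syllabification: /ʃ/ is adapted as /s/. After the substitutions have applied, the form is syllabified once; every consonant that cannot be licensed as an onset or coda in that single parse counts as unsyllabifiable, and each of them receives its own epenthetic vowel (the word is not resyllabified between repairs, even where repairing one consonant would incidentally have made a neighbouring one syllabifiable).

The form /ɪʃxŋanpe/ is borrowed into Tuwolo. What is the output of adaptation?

Substitution: /ʃ/ → /s/, giving /ɪsxŋanpe/.
Syllabifying with onset maximization leaves /s/, /x/ stranded (only a nasal (/m/, /n/, or /ŋ/) is licensed in coda position; onsets are limited to one consonant).
Each unlicensed consonant becomes the onset of a new syllable: /s/ → /si/, /x/ → /xi/.

ɪsixiŋanpe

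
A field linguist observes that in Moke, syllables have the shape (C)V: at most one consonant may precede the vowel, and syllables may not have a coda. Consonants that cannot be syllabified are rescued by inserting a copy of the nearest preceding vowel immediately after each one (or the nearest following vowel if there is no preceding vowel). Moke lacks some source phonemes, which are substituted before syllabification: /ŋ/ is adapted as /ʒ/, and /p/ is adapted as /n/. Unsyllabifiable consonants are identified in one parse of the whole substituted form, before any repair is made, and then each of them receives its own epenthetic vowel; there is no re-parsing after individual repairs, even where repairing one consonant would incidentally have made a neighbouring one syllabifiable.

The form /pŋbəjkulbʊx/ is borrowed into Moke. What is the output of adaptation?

Substitution: /p/ → /n/, /ŋ/ → /ʒ/, giving /nʒbəjkulbʊx/.
Under (C)V, the unsyllabifiable consonants are /n/, /ʒ/, /j/, /l/, /x/ (no codas are permitted; onsets are limited to one consonant).
Each unlicensed consonant becomes the onset of a new syllable: /n/ → /nə/, /ʒ/ → /ʒə/, /j/ → /jə/, /l/ → /lu/, /x/ → /xʊ/.

nəʒəbəjəkulubʊxʊ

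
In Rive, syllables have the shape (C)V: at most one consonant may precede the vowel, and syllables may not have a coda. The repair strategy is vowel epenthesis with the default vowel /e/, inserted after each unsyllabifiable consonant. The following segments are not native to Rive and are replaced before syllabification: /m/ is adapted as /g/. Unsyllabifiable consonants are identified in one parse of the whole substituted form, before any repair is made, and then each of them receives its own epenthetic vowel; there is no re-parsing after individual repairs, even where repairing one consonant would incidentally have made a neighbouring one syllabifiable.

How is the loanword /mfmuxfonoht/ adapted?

Substitution: /m/ → /g/, giving /gfguxfonoht/.
Under (C)V, the unsyllabifiable consonants are /g/, /f/, /x/, /h/, /t/ (no codas are permitted; onsets are limited to one consonant).
Epenthesis after each stranded consonant: /g/ → /ge/, /f/ → /fe/, /x/ → /xe/, /h/ → /he/, /t/ → /te/.

gefeguxefonohete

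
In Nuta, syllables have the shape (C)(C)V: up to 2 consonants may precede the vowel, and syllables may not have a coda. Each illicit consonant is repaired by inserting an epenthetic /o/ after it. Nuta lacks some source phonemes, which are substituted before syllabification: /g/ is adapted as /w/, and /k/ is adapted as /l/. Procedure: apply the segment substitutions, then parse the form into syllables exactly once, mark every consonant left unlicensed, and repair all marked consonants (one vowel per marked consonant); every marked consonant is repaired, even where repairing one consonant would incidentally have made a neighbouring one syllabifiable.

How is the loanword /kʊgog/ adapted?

lʊwowo

Substitution: /k/ → /l/, /g/ → /w/, giving /lʊwow/.
Syllabifying with onset maximization leaves /w/ stranded (no codas are permitted; onsets may contain at most 2 consonants).
Inserting the epenthetic vowel yields /w/ → /wo/.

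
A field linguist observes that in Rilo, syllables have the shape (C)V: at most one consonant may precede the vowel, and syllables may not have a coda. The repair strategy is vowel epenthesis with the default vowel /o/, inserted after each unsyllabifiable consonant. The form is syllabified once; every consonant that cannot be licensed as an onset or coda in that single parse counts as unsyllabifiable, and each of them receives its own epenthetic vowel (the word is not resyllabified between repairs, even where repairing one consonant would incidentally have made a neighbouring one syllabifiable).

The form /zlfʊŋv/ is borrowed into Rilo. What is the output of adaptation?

zolofʊŋovo

Under (C)V, the unsyllabifiable consonants are /z/, /l/, /ŋ/, /v/ (no codas are permitted; onsets are limited to one consonant).
Each unlicensed consonant becomes the onset of a new syllable: /z/ → /zo/, /l/ → /lo/, /ŋ/ → /ŋo/, /v/ → /vo/.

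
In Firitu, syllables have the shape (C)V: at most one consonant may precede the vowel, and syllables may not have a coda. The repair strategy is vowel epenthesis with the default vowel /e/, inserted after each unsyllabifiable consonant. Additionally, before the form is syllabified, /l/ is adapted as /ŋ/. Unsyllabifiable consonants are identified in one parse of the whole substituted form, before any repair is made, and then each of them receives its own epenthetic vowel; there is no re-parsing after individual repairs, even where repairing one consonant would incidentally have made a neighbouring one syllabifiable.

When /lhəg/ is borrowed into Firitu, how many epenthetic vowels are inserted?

After substitution the input is /ŋhəg/.
The unsyllabifiable consonants are /ŋ/, /g/; each receives one epenthetic vowel.

2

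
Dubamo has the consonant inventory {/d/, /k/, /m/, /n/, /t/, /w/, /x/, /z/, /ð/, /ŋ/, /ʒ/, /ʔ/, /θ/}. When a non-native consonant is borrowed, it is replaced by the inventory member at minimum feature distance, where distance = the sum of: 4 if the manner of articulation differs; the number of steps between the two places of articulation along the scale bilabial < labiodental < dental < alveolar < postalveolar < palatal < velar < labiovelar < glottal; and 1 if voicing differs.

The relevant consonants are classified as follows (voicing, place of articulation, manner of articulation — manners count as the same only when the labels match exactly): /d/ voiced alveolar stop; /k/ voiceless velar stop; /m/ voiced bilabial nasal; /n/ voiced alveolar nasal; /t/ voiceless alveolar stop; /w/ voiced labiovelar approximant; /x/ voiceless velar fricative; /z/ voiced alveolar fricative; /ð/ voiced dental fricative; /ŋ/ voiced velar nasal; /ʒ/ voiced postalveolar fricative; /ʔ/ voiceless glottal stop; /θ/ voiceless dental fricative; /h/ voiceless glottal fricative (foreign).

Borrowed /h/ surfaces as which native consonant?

x

/x/ is closest: same manner (fricative), place distance 2 (glottal→velar), same voicing; total 2. Next closest is /ʔ/ at distance 4.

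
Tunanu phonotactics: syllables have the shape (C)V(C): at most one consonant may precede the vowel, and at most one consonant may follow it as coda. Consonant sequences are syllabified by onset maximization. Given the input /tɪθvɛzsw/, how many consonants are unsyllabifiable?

The consonants /s/, /w/ cannot be parsed into a legal (C)V(C) syllable (at most one coda consonant is licensed; onsets are limited to one consonant).

2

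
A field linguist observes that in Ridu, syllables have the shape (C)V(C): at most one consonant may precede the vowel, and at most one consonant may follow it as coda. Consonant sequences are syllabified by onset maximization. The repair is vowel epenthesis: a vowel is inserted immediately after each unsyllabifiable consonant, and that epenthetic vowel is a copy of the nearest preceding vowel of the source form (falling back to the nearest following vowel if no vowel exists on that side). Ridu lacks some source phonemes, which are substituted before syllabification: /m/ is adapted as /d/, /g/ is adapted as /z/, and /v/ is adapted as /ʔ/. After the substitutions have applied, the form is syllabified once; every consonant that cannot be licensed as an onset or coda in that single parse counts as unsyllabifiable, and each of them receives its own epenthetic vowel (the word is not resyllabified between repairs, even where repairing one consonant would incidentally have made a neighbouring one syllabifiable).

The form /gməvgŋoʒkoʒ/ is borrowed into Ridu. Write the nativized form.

zədəʔzəŋoʒkoʒ

Substitution: /g/ → /z/, /m/ → /d/, /v/ → /ʔ/, giving /zdəʔzŋoʒkoʒ/.
The consonants /z/, /z/ cannot be parsed into a legal (C)V(C) syllable (at most one coda consonant is licensed; onsets are limited to one consonant).
Inserting the epenthetic vowel yields /z/ → /zə/, /z/ → /zə/.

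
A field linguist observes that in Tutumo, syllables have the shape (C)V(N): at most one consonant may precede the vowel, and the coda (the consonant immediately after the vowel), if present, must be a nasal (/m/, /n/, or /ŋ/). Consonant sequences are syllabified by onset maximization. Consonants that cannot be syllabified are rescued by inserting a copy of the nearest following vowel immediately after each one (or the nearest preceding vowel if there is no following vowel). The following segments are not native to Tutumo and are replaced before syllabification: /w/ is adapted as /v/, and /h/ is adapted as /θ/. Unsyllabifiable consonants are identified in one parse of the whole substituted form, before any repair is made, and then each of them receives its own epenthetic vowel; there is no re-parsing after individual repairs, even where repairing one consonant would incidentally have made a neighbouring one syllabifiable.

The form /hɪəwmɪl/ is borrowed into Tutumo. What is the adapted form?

Substitution: /h/ → /θ/, /w/ → /v/, giving /θɪəvmɪl/.
The consonants /v/, /l/ cannot be parsed into a legal (C)V(N) syllable (only a nasal (/m/, /n/, or /ŋ/) is licensed in coda position; onsets are limited to one consonant).
Each unlicensed consonant becomes the onset of a new syllable: /v/ → /vɪ/, /l/ → /lɪ/.

θɪəvɪmɪlɪ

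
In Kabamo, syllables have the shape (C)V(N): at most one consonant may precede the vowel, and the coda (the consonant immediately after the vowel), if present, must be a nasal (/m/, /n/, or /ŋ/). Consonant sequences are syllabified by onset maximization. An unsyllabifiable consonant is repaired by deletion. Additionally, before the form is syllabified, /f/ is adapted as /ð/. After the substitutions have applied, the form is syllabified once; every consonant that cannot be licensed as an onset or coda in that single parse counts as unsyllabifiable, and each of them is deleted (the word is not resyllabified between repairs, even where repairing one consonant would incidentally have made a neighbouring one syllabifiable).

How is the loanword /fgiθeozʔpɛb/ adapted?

giθeopɛ

Substitution: /f/ → /ð/, giving /ðgiθeozʔpɛb/.
The consonants /ð/, /z/, /ʔ/, /b/ cannot be parsed into a legal (C)V(N) syllable (only a nasal (/m/, /n/, or /ŋ/) is licensed in coda position; onsets are limited to one consonant).
Deleting the stranded consonants removes /ð/, /z/, /ʔ/, /b/.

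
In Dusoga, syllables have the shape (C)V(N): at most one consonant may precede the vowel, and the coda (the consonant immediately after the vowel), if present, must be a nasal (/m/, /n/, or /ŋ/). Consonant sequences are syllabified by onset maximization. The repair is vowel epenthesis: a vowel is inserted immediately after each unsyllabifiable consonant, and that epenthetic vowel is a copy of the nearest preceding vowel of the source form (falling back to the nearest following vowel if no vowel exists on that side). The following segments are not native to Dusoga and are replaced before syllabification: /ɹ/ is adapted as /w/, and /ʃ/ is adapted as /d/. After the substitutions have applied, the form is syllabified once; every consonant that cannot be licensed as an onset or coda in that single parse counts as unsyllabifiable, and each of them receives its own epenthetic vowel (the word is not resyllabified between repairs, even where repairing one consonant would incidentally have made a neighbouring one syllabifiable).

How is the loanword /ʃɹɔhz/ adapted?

dɔwɔhɔzɔ

Substitution: /ʃ/ → /d/, /ɹ/ → /w/, giving /dwɔhz/.
Syllabifying with onset maximization leaves /d/, /h/, /z/ stranded (only a nasal (/m/, /n/, or /ŋ/) is licensed in coda position; onsets are limited to one consonant).
Epenthesis after each stranded consonant: /d/ → /dɔ/, /h/ → /hɔ/, /z/ → /zɔ/.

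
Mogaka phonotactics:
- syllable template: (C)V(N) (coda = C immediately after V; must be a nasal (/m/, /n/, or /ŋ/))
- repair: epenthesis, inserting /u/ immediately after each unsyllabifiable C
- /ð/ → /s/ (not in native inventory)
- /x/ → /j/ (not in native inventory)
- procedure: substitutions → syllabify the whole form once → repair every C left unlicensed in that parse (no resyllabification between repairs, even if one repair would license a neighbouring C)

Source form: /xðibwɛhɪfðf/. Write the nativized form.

Substitution: /x/ → /j/, /ð/ → /s/, giving /jsibwɛhɪfsf/.
Syllabifying with onset maximization leaves /j/, /b/, /f/, /s/, /f/ stranded (only a nasal (/m/, /n/, or /ŋ/) is licensed in coda position; onsets are limited to one consonant).
Each unlicensed consonant becomes the onset of a new syllable: /j/ → /ju/, /b/ → /bu/, /f/ → /fu/, /s/ → /su/, /f/ → /fu/.

jusibuwɛhɪfusufu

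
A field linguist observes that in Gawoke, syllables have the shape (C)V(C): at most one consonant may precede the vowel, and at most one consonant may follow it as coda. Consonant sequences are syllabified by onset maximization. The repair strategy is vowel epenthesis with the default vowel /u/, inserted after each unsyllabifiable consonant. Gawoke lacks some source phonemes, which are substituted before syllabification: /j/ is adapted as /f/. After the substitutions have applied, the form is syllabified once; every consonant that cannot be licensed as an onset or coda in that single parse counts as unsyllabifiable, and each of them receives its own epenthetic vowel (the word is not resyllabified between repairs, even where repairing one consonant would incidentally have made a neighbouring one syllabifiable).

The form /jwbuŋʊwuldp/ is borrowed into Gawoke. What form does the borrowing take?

fuwubuŋʊwuldupu

Substitution: /j/ → /f/, giving /fwbuŋʊwuldp/.
Under (C)V(C), the unsyllabifiable consonants are /f/, /w/, /d/, /p/ (at most one coda consonant is licensed; onsets are limited to one consonant).
Each unlicensed consonant becomes the onset of a new syllable: /f/ → /fu/, /w/ → /wu/, /d/ → /du/, /p/ → /pu/.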